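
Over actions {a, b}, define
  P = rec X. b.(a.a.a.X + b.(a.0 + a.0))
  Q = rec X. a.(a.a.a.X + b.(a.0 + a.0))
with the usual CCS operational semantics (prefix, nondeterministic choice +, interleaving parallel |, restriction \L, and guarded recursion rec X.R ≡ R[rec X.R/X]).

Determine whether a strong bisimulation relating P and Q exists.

P's transition system — 6 states:
  m0 = rec X. b.(a.a.a.X + b.(a.0 + a.0)) has moves —b→ m1
  m1 = a.a.a.(rec X. b.(a.a.a.X + b.(a.0 + a.0))) + b.(a.0 + a.0) has moves —a→ m2, —b→ m3
  m2 = a.a.(rec X. b.(a.a.a.X + b.(a.0 + a.0))) has moves —a→ m4
  m3 = a.0 + a.0 has moves —a→ m5
  m4 = a.(rec X. b.(a.a.a.X + b.(a.0 + a.0))) has moves —a→ m0
  m5 = 0 has moves deadlocked
Q's transition system — 6 states:
  n0 = rec X. a.(a.a.a.X + b.(a.0 + a.0)) has moves —a→ n1
  n1 = a.a.a.(rec X. a.(a.a.a.X + b.(a.0 + a.0))) + b.(a.0 + a.0) has moves —a→ n2, —b→ n3
  n2 = a.a.(rec X. a.(a.a.a.X + b.(a.0 + a.0))) has moves —a→ n4
  n3 = a.0 + a.0 has moves —a→ n5
  n4 = a.(rec X. a.(a.a.a.X + b.(a.0 + a.0))) has moves —a→ n0
  n5 = 0 has moves deadlocked
Coarsest stable partition (strong bisimilarity classes):
  B0 = {m0}
  B1 = {m1}
  B2 = {m2}
  B3 = {m4}
  B4 = {m3, n3}
  B5 = {m5, n5}
  B6 = {n0}
  B7 = {n1}
  B8 = {n2}
  B9 = {n4}
m0 ∈ B0, n0 ∈ B6 → different blocks

not bisimilar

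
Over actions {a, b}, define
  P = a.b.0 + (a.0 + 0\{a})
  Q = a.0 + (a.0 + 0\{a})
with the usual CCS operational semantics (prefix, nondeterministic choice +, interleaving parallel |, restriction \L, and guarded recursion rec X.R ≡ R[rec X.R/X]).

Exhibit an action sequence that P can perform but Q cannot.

ab

Reachable graph of P (3 states):
  s0 = a.b.0 + (a.0 + 0\{a}) → =a=> s1, =a=> s2
  s1 = 0 → (no moves)
  s2 = b.0 → =b=> s1
Reachable graph of Q (2 states):
  t0 = a.0 + (a.0 + 0\{a}) → =a=> t1
  t1 = 0 → (no moves)
Executing ab from P (initial set {s0}):
  step 1 (a): {s1, s2}
  step 2 (b): {s1}
  ✓ P
Executing ab from Q (initial set {t0}):
  step 1 (a): {t1}
  step 2 (b): no successor for Q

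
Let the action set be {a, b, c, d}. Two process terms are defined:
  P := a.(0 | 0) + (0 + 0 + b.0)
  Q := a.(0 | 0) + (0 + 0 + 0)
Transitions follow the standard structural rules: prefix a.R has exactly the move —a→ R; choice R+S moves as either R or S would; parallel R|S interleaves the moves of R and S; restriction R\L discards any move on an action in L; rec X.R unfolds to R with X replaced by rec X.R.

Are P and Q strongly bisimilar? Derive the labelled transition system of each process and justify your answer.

P's transition system — 3 states:
  s0 = a.(0 | 0) + (0 + 0 + b.0) ⊢ ··a··> s1, ··b··> s2
  s1 = 0 | 0 ⊢ ·
  s2 = 0 ⊢ ·
Q's transition system — 2 states:
  t0 = a.(0 | 0) + (0 + 0 + 0) ⊢ ··a··> t1
  t1 = 0 | 0 ⊢ ·
Partition-refinement fixed point:
  B0 = {s0}
  B1 = {s1, s2, t1}
  B2 = {t0}
s0 ∈ B0, t0 ∈ B2 → different blocks

P ≁ Q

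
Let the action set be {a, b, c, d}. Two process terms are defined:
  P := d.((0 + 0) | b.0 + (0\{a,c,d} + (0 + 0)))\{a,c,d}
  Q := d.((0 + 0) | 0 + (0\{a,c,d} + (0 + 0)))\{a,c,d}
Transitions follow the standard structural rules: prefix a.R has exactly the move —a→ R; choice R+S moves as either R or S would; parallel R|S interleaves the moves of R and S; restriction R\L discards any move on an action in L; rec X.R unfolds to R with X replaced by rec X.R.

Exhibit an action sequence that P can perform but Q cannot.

db

P's transition system — 3 states:
  u0 = d.((0 + 0) | b.0 + (0\{a,c,d} + (0 + 0)))\{a,c,d} | =d=> u1
  u1 = ((0 + 0) | b.0 + (0\{a,c,d} + (0 + 0)))\{a,c,d} | =b=> u2
  u2 = ((0 + 0) | 0)\{a,c,d} | ·
Q's transition system — 2 states:
  v0 = d.((0 + 0) | 0 + (0\{a,c,d} + (0 + 0)))\{a,c,d} | =d=> v1
  v1 = ((0 + 0) | 0 + (0\{a,c,d} + (0 + 0)))\{a,c,d} | ·
Trace ⟨db⟩ through P, begin at {u0}:
  after d @ step 1: {u1}
  after b @ step 2: {u2}
  ✓ P
Trace ⟨db⟩ through Q, begin at {v0}:
  after d @ step 1: {v1}
  after b @ step 2: no successor for Q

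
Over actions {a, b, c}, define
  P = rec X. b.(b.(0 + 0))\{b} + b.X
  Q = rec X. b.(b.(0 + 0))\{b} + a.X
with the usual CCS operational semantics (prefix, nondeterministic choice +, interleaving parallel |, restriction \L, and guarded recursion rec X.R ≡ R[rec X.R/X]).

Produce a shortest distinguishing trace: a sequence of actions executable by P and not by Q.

bb

Reachable graph of P (2 states):
  m0 = rec X. b.(b.(0 + 0))\{b} + b.X :: ··b··> m0, ··b··> m1
  m1 = (b.(0 + 0))\{b} :: (no moves)
Reachable graph of Q (2 states):
  n0 = rec X. b.(b.(0 + 0))\{b} + a.X :: ··a··> n0, ··b··> n1
  n1 = (b.(0 + 0))\{b} :: (no moves)
Run σ = ⟨bb⟩ on P: start {m0}
  step 1 (b): {m0, m1}
  step 2 (b): {m0, m1}
  — P admits the full trace.
Run σ = ⟨bb⟩ on Q: start {n0}
  step 1 (b): {n1}
  step 2 (b): ∅  — Q cannot continue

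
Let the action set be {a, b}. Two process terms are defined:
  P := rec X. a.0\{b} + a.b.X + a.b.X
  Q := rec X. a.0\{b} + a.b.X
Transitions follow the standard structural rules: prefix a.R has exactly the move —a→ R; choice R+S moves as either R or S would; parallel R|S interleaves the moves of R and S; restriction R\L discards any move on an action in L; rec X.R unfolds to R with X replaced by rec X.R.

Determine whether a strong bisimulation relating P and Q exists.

YES

Reachable graph of P (3 states):
  m0 = rec X. a.0\{b} + a.b.X + a.b.X | =a=> m1, =a=> m2
  m1 = 0\{b} | ∅
  m2 = b.(rec X. a.0\{b} + a.b.X + a.b.X) | =b=> m0
Reachable graph of Q (3 states):
  n0 = rec X. a.0\{b} + a.b.X | =a=> n1, =a=> n2
  n1 = 0\{b} | ∅
  n2 = b.(rec X. a.0\{b} + a.b.X) | =b=> n0
Coarsest stable partition (strong bisimilarity classes):
  B0 = {m0, n0}
  B1 = {m2, n2}
  B2 = {m1, n1}
m0 ∈ B0, n0 ∈ B0 → same block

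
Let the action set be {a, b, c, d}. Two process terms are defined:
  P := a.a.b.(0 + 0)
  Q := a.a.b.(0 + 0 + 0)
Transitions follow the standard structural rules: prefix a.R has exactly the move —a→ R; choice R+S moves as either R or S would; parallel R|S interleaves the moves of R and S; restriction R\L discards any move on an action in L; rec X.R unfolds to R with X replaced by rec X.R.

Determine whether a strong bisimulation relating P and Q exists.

bisimilar

LTS(P): 4 reachable states
  s0 = a.a.b.(0 + 0) ⊢ ··a··> s1
  s1 = a.b.(0 + 0) ⊢ ··a··> s2
  s2 = b.(0 + 0) ⊢ ··b··> s3
  s3 = 0 + 0 ⊢ ∅
LTS(Q): 4 reachable states
  t0 = a.a.b.(0 + 0 + 0) ⊢ ··a··> t1
  t1 = a.b.(0 + 0 + 0) ⊢ ··a··> t2
  t2 = b.(0 + 0 + 0) ⊢ ··b··> t3
  t3 = 0 + 0 + 0 ⊢ ∅
Partition-refinement fixed point:
  B0 = {s0, t0}
  B1 = {s1, t1}
  B2 = {s2, t2}
  B3 = {s3, t3}
s0 ∈ B0, t0 ∈ B0 → same block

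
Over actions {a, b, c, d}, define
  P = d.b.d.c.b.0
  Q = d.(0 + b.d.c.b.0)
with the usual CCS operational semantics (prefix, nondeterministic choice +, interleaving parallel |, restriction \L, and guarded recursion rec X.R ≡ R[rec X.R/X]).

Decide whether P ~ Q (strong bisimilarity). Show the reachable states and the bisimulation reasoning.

Reachable graph of P (6 states):
  p0 = d.b.d.c.b.0 → --d--▸ p1
  p1 = b.d.c.b.0 → --b--▸ p2
  p2 = d.c.b.0 → --d--▸ p3
  p3 = c.b.0 → --c--▸ p4
  p4 = b.0 → --b--▸ p5
  p5 = 0 → ·
Reachable graph of Q (6 states):
  q0 = d.(0 + b.d.c.b.0) → --d--▸ q1
  q1 = 0 + b.d.c.b.0 → --b--▸ q2
  q2 = d.c.b.0 → --d--▸ q3
  q3 = c.b.0 → --c--▸ q4
  q4 = b.0 → --b--▸ q5
  q5 = 0 → ·
Coarsest stable partition (strong bisimilarity classes):
  B0 = {p0, q0}
  B1 = {p1, q1}
  B2 = {p2, q2}
  B3 = {p3, q3}
  B4 = {p4, q4}
  B5 = {p5, q5}
p0 ∈ B0, q0 ∈ B0 → same block

bisimilar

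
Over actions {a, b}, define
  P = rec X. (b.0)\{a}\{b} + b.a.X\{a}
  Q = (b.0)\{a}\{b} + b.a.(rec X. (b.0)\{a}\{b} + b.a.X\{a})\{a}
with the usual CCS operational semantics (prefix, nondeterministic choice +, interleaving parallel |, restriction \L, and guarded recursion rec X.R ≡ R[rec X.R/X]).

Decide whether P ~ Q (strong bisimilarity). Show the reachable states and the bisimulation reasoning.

P's transition system — 4 states:
  s0 = rec X. (b.0)\{a}\{b} + b.a.X\{a} :: ··b··> s1
  s1 = a.(rec X. (b.0)\{a}\{b} + b.a.X\{a})\{a} :: ··a··> s2
  s2 = (rec X. (b.0)\{a}\{b} + b.a.X\{a})\{a} :: ··b··> s3
  s3 = (a.(rec X. (b.0)\{a}\{b} + b.a.X\{a})\{a})\{a} :: stopped
Q's transition system — 4 states:
  t0 = (b.0)\{a}\{b} + b.a.(rec X. (b.0)\{a}\{b} + b.a.X\{a})\{a} :: ··b··> t1
  t1 = a.(rec X. (b.0)\{a}\{b} + b.a.X\{a})\{a} :: ··a··> t2
  t2 = (rec X. (b.0)\{a}\{b} + b.a.X\{a})\{a} :: ··b··> t3
  t3 = (a.(rec X. (b.0)\{a}\{b} + b.a.X\{a})\{a})\{a} :: stopped
Coarsest stable partition (strong bisimilarity classes):
  B0 = {s0, t0}
  B1 = {s1, t1}
  B2 = {s2, t2}
  B3 = {s3, t3}
s0 ∈ B0, t0 ∈ B0 → same block

YES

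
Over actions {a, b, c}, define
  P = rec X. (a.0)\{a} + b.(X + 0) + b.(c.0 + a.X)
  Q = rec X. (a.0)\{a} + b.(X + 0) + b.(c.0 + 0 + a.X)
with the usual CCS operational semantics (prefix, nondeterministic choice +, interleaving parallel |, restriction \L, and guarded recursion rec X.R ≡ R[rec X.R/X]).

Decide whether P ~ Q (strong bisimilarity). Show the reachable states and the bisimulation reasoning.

P ~ Q

LTS(P): 4 reachable states
  s0 = rec X. (a.0)\{a} + b.(X + 0) + b.(c.0 + a.X) ⊢ --b--▸ s1, --b--▸ s2
  s1 = (rec X. (a.0)\{a} + b.(X + 0) + b.(c.0 + a.X)) + 0 ⊢ --b--▸ s1, --b--▸ s2
  s2 = c.0 + a.(rec X. (a.0)\{a} + b.(X + 0) + b.(c.0 + a.X)) ⊢ --a--▸ s0, --c--▸ s3
  s3 = 0 ⊢ stopped
LTS(Q): 4 reachable states
  t0 = rec X. (a.0)\{a} + b.(X + 0) + b.(c.0 + 0 + a.X) ⊢ --b--▸ t1, --b--▸ t2
  t1 = (rec X. (a.0)\{a} + b.(X + 0) + b.(c.0 + 0 + a.X)) + 0 ⊢ --b--▸ t1, --b--▸ t2
  t2 = c.0 + 0 + a.(rec X. (a.0)\{a} + b.(X + 0) + b.(c.0 + 0 + a.X)) ⊢ --a--▸ t0, --c--▸ t3
  t3 = 0 ⊢ stopped
Bisimilarity quotient blocks:
  B0 = {s0, s1, t0, t1}
  B1 = {s2, t2}
  B2 = {s3, t3}
s0 ∈ B0, t0 ∈ B0 → same block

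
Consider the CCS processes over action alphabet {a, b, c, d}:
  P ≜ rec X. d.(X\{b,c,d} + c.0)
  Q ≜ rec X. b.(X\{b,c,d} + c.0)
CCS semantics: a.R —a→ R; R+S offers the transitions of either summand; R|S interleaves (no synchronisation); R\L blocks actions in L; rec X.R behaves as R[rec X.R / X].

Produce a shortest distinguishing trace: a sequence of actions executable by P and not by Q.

P's transition system — 3 states:
  u0 = rec X. d.(X\{b,c,d} + c.0) has moves =d=> u1
  u1 = (rec X. d.(X\{b,c,d} + c.0))\{b,c,d} + c.0 has moves =c=> u2
  u2 = 0 has moves ∅
Q's transition system — 3 states:
  v0 = rec X. b.(X\{b,c,d} + c.0) has moves =b=> v1
  v1 = (rec X. b.(X\{b,c,d} + c.0))\{b,c,d} + c.0 has moves =c=> v2
  v2 = 0 has moves ∅
Trace ⟨d⟩ through P, begin at {u0}:
  [1] d ⇒ {u1}
  P completes σ.
Trace ⟨d⟩ through Q, begin at {v0}:
  [1] d ⇒ ∅  — Q cannot continue

d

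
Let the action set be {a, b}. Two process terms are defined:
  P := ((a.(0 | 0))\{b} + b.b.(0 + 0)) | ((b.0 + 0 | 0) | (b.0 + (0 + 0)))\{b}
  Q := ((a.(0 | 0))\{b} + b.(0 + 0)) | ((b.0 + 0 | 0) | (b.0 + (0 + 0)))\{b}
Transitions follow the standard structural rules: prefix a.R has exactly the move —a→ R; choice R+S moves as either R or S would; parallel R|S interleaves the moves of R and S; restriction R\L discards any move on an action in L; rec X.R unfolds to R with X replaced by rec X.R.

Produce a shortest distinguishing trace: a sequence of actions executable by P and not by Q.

Reachable graph of P (4 states):
  s0 = ((a.(0 | 0))\{b} + b.b.(0 + 0)) | ((b.0 + 0 | 0) | (b.0 + (0 + 0)))\{b} → -a-> s1, -b-> s2
  s1 = (0 | 0)\{b} | ((b.0 + 0 | 0) | (b.0 + (0 + 0)))\{b} → ·
  s2 = b.(0 + 0) | ((b.0 + 0 | 0) | (b.0 + (0 + 0)))\{b} → -b-> s3
  s3 = (0 + 0) | ((b.0 + 0 | 0) | (b.0 + (0 + 0)))\{b} → ·
Reachable graph of Q (3 states):
  t0 = ((a.(0 | 0))\{b} + b.(0 + 0)) | ((b.0 + 0 | 0) | (b.0 + (0 + 0)))\{b} → -a-> t1, -b-> t2
  t1 = (0 | 0)\{b} | ((b.0 + 0 | 0) | (b.0 + (0 + 0)))\{b} → ·
  t2 = (0 + 0) | ((b.0 + 0 | 0) | (b.0 + (0 + 0)))\{b} → ·
Trace ⟨bb⟩ through P, begin at {s0}:
  step 1 (b): {s2}
  step 2 (b): {s3}
  ✓ P
Trace ⟨bb⟩ through Q, begin at {t0}:
  step 1 (b): {t2}
  step 2 (b): no successor for Q

bb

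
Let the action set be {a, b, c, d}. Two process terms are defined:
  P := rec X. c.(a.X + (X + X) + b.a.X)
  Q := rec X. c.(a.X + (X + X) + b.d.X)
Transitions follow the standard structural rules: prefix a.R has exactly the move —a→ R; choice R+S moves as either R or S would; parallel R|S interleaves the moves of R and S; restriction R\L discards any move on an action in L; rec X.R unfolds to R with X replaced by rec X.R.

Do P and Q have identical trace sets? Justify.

P's transition system — 3 states:
  u0 = rec X. c.(a.X + (X + X) + b.a.X) → ··c··> u1
  u1 = a.(rec X. c.(a.X + (X + X) + b.a.X)) + ((rec X. c.(a.X + (X + X) + b.a.X)) + (rec X. c.(a.X + (X + X) + b.a.X))) + b.a.(rec X. c.(a.X + (X + X) + b.a.X)) → ··a··> u0, ··b··> u2, ··c··> u1
  u2 = a.(rec X. c.(a.X + (X + X) + b.a.X)) → ··a··> u0
Q's transition system — 3 states:
  v0 = rec X. c.(a.X + (X + X) + b.d.X) → ··c··> v1
  v1 = a.(rec X. c.(a.X + (X + X) + b.d.X)) + ((rec X. c.(a.X + (X + X) + b.d.X)) + (rec X. c.(a.X + (X + X) + b.d.X))) + b.d.(rec X. c.(a.X + (X + X) + b.d.X)) → ··a··> v0, ··b··> v2, ··c··> v1
  v2 = d.(rec X. c.(a.X + (X + X) + b.d.X)) → ··d··> v0
Executing cba from P (initial set {u0}):
  after c @ step 1: {u1}
  after b @ step 2: {u2}
  after a @ step 3: {u0}
  P completes σ.
Executing cba from Q (initial set {v0}):
  after c @ step 1: {v1}
  after b @ step 2: {v2}
  after a @ step 3: ∅  — Q cannot continue

trace-distinct — witness ⟨cba⟩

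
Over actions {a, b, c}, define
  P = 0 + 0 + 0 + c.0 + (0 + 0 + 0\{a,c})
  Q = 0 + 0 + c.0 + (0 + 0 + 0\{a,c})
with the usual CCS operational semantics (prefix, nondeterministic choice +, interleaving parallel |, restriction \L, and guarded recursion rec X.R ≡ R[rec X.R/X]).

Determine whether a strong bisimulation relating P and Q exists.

P ~ Q

Reachable graph of P (2 states):
  p0 = 0 + 0 + 0 + c.0 + (0 + 0 + 0\{a,c}) ⊢ ··c··> p1
  p1 = 0 ⊢ deadlocked
Reachable graph of Q (2 states):
  q0 = 0 + 0 + c.0 + (0 + 0 + 0\{a,c}) ⊢ ··c··> q1
  q1 = 0 ⊢ deadlocked
Partition-refinement fixed point:
  B0 = {p0, q0}
  B1 = {p1, q1}
p0 ∈ B0, q0 ∈ B0 → same block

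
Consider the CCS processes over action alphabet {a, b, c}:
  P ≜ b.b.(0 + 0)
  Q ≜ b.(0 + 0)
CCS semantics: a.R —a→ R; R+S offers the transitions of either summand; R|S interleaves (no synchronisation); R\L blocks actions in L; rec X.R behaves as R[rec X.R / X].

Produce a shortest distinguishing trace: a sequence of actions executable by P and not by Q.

bb

Reachable graph of P (3 states):
  s0 = b.b.(0 + 0) | =b=> s1
  s1 = b.(0 + 0) | =b=> s2
  s2 = 0 + 0 | deadlocked
Reachable graph of Q (2 states):
  t0 = b.(0 + 0) | =b=> t1
  t1 = 0 + 0 | deadlocked
Trace ⟨bb⟩ through P, begin at {s0}:
  [1] b ⇒ {s1}
  [2] b ⇒ {s2}
  P completes σ.
Trace ⟨bb⟩ through Q, begin at {t0}:
  [1] b ⇒ {t1}
  [2] b ⇒ no successor for Q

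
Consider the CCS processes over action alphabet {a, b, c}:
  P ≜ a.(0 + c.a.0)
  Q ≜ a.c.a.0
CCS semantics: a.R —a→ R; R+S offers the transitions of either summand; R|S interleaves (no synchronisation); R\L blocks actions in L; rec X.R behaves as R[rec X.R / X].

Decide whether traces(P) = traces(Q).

traces(P) = traces(Q)

Reachable graph of P (4 states):
  s0 = a.(0 + c.a.0) has moves —a→ s1
  s1 = 0 + c.a.0 has moves —c→ s2
  s2 = a.0 has moves —a→ s3
  s3 = 0 has moves deadlocked
Reachable graph of Q (4 states):
  t0 = a.c.a.0 has moves —a→ t1
  t1 = c.a.0 has moves —c→ t2
  t2 = a.0 has moves —a→ t3
  t3 = 0 has moves deadlocked
Coarsest stable partition (strong bisimilarity classes):
  B0 = {s0, t0}
  B1 = {s1, t1}
  B2 = {s2, t2}
  B3 = {s3, t3}
s0 ∈ B0, t0 ∈ B0 → same block
Bisimilar ⇒ trace-equivalent.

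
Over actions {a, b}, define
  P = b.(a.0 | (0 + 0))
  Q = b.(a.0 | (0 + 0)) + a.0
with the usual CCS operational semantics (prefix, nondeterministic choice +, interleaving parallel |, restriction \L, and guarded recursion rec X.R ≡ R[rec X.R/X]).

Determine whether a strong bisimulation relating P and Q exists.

LTS(P): 3 reachable states
  p0 = b.(a.0 | (0 + 0)) | -b-> p1
  p1 = a.0 | (0 + 0) | -a-> p2
  p2 = 0 | (0 + 0) | deadlocked
LTS(Q): 4 reachable states
  q0 = b.(a.0 | (0 + 0)) + a.0 | -a-> q1, -b-> q2
  q1 = 0 | deadlocked
  q2 = a.0 | (0 + 0) | -a-> q3
  q3 = 0 | (0 + 0) | deadlocked
Partition-refinement fixed point:
  B0 = {p0}
  B1 = {p1, q2}
  B2 = {p2, q1, q3}
  B3 = {q0}
p0 ∈ B0, q0 ∈ B3 → different blocks

P ≁ Q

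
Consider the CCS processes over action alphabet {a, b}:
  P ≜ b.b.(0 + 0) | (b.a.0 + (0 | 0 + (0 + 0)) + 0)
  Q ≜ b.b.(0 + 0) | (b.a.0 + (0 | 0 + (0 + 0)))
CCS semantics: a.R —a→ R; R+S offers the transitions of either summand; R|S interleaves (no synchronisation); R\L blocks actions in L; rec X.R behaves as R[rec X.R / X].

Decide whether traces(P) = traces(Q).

LTS(P): 9 reachable states
  s0 = b.b.(0 + 0) | (b.a.0 + (0 | 0 + (0 + 0)) + 0) | =b=> s1, =b=> s2
  s1 = b.(0 + 0) | (b.a.0 + (0 | 0 + (0 + 0)) + 0) | =b=> s3, =b=> s4
  s2 = b.b.(0 + 0) | a.0 | =a=> s5, =b=> s4
  s3 = (0 + 0) | (b.a.0 + (0 | 0 + (0 + 0)) + 0) | =b=> s6
  s4 = b.(0 + 0) | a.0 | =a=> s7, =b=> s6
  s5 = b.b.(0 + 0) | 0 | =b=> s7
  s6 = (0 + 0) | a.0 | =a=> s8
  s7 = b.(0 + 0) | 0 | =b=> s8
  s8 = (0 + 0) | 0 | stopped
LTS(Q): 9 reachable states
  t0 = b.b.(0 + 0) | (b.a.0 + (0 | 0 + (0 + 0))) | =b=> t1, =b=> t2
  t1 = b.(0 + 0) | (b.a.0 + (0 | 0 + (0 + 0))) | =b=> t3, =b=> t4
  t2 = b.b.(0 + 0) | a.0 | =a=> t5, =b=> t4
  t3 = (0 + 0) | (b.a.0 + (0 | 0 + (0 + 0))) | =b=> t6
  t4 = b.(0 + 0) | a.0 | =a=> t7, =b=> t6
  t5 = b.b.(0 + 0) | 0 | =b=> t7
  t6 = (0 + 0) | a.0 | =a=> t8
  t7 = b.(0 + 0) | 0 | =b=> t8
  t8 = (0 + 0) | 0 | stopped
Bisimilarity quotient blocks:
  B0 = {s0, t0}
  B1 = {s1, t1}
  B2 = {s3, t3}
  B3 = {s6, t6}
  B4 = {s8, t8}
  B5 = {s4, t4}
  B6 = {s7, t7}
  B7 = {s2, t2}
  B8 = {s5, t5}
s0 ∈ B0, t0 ∈ B0 → same block
Bisimilar ⇒ trace-equivalent.

YES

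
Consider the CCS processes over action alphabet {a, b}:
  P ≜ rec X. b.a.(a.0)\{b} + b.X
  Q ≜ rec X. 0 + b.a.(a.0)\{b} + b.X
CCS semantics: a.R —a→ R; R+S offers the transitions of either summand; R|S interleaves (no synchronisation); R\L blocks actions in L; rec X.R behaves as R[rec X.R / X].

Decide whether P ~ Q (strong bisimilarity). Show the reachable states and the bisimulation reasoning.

P ~ Q

P's transition system — 4 states:
  m0 = rec X. b.a.(a.0)\{b} + b.X → =b=> m0, =b=> m1
  m1 = a.(a.0)\{b} → =a=> m2
  m2 = (a.0)\{b} → =a=> m3
  m3 = 0\{b} → deadlocked
Q's transition system — 4 states:
  n0 = rec X. 0 + b.a.(a.0)\{b} + b.X → =b=> n0, =b=> n1
  n1 = a.(a.0)\{b} → =a=> n2
  n2 = (a.0)\{b} → =a=> n3
  n3 = 0\{b} → deadlocked
Bisimilarity quotient blocks:
  B0 = {m0, n0}
  B1 = {m1, n1}
  B2 = {m2, n2}
  B3 = {m3, n3}
m0 ∈ B0, n0 ∈ B0 → same block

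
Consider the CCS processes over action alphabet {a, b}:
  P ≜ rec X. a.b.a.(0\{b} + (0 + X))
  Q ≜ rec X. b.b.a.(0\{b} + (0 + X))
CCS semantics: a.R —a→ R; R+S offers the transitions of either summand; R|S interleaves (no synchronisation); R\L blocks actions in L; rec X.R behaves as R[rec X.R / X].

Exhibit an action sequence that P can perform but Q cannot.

Reachable graph of P (4 states):
  s0 = rec X. a.b.a.(0\{b} + (0 + X)) → —a→ s1
  s1 = b.a.(0\{b} + (0 + (rec X. a.b.a.(0\{b} + (0 + X))))) → —b→ s2
  s2 = a.(0\{b} + (0 + (rec X. a.b.a.(0\{b} + (0 + X))))) → —a→ s3
  s3 = 0\{b} + (0 + (rec X. a.b.a.(0\{b} + (0 + X)))) → —a→ s1
Reachable graph of Q (4 states):
  t0 = rec X. b.b.a.(0\{b} + (0 + X)) → —b→ t1
  t1 = b.a.(0\{b} + (0 + (rec X. b.b.a.(0\{b} + (0 + X))))) → —b→ t2
  t2 = a.(0\{b} + (0 + (rec X. b.b.a.(0\{b} + (0 + X))))) → —a→ t3
  t3 = 0\{b} + (0 + (rec X. b.b.a.(0\{b} + (0 + X)))) → —b→ t1
Trace ⟨a⟩ through P, begin at {s0}:
  [1] a ⇒ {s1}
  ✓ P
Trace ⟨a⟩ through Q, begin at {t0}:
  [1] a ⇒ ∅  — Q cannot continue

a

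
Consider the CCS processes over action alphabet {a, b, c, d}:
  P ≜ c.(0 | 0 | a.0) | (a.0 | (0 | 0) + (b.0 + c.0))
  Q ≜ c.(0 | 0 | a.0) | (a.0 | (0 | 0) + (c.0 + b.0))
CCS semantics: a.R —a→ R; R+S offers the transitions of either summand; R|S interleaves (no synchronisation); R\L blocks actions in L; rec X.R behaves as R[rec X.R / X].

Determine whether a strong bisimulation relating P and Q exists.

P's transition system — 9 states:
  m0 = c.(0 | 0 | a.0) | (a.0 | (0 | 0) + (b.0 + c.0)) has moves —a→ m1, —b→ m2, —c→ m2, —c→ m3
  m1 = c.(0 | 0 | a.0) | (0 | (0 | 0)) has moves —c→ m4
  m2 = c.(0 | 0 | a.0) | 0 has moves —c→ m5
  m3 = 0 | 0 | a.0 | (a.0 | (0 | 0) + (b.0 + c.0)) has moves —a→ m4, —a→ m6, —b→ m5, —c→ m5
  m4 = 0 | 0 | a.0 | (0 | (0 | 0)) has moves —a→ m7
  m5 = 0 | 0 | a.0 | 0 has moves —a→ m8
  m6 = 0 | 0 | 0 | (a.0 | (0 | 0) + (b.0 + c.0)) has moves —a→ m7, —b→ m8, —c→ m8
  m7 = 0 | 0 | 0 | (0 | (0 | 0)) has moves deadlocked
  m8 = 0 | 0 | 0 | 0 has moves deadlocked
Q's transition system — 9 states:
  n0 = c.(0 | 0 | a.0) | (a.0 | (0 | 0) + (c.0 + b.0)) has moves —a→ n1, —b→ n2, —c→ n2, —c→ n3
  n1 = c.(0 | 0 | a.0) | (0 | (0 | 0)) has moves —c→ n4
  n2 = c.(0 | 0 | a.0) | 0 has moves —c→ n5
  n3 = 0 | 0 | a.0 | (a.0 | (0 | 0) + (c.0 + b.0)) has moves —a→ n4, —a→ n6, —b→ n5, —c→ n5
  n4 = 0 | 0 | a.0 | (0 | (0 | 0)) has moves —a→ n7
  n5 = 0 | 0 | a.0 | 0 has moves —a→ n8
  n6 = 0 | 0 | 0 | (a.0 | (0 | 0) + (c.0 + b.0)) has moves —a→ n7, —b→ n8, —c→ n8
  n7 = 0 | 0 | 0 | (0 | (0 | 0)) has moves deadlocked
  n8 = 0 | 0 | 0 | 0 has moves deadlocked
Partition-refinement fixed point:
  B0 = {m0, n0}
  B1 = {m1, m2, n1, n2}
  B2 = {m4, m5, n4, n5}
  B3 = {m7, m8, n7, n8}
  B4 = {m3, n3}
  B5 = {m6, n6}
m0 ∈ B0, n0 ∈ B0 → same block

bisimilar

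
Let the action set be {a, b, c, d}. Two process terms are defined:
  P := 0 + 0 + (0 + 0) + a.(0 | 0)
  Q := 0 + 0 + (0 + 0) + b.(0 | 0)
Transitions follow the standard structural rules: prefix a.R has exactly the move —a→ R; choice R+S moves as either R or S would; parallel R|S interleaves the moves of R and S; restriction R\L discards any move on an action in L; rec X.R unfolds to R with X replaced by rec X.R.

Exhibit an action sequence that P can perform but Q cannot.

Reachable graph of P (2 states):
  s0 = 0 + 0 + (0 + 0) + a.(0 | 0) :: —a→ s1
  s1 = 0 | 0 :: (no moves)
Reachable graph of Q (2 states):
  t0 = 0 + 0 + (0 + 0) + b.(0 | 0) :: —b→ t1
  t1 = 0 | 0 :: (no moves)
Executing a from P (initial set {s0}):
  [1] a ⇒ {s1}
  — P admits the full trace.
Executing a from Q (initial set {t0}):
  [1] a ⇒ ∅ (Q stuck)

a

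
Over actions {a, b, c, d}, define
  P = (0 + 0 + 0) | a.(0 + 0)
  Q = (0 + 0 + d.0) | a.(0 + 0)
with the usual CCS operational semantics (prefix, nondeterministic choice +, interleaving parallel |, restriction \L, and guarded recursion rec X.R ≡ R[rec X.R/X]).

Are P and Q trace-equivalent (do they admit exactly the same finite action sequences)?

traces(P) ≠ traces(Q) — witness ⟨d⟩

P's transition system — 2 states:
  u0 = (0 + 0 + 0) | a.(0 + 0) | ··a··> u1
  u1 = (0 + 0 + 0) | (0 + 0) | ·
Q's transition system — 4 states:
  v0 = (0 + 0 + d.0) | a.(0 + 0) | ··a··> v1, ··d··> v2
  v1 = (0 + 0 + d.0) | (0 + 0) | ··d··> v3
  v2 = 0 | a.(0 + 0) | ··a··> v3
  v3 = 0 | (0 + 0) | ·
Trace ⟨d⟩ through Q, begin at {v0}:
  [1] d ⇒ {v2}
  Q completes σ.
Trace ⟨d⟩ through P, begin at {u0}:
  [1] d ⇒ ∅  — P cannot continue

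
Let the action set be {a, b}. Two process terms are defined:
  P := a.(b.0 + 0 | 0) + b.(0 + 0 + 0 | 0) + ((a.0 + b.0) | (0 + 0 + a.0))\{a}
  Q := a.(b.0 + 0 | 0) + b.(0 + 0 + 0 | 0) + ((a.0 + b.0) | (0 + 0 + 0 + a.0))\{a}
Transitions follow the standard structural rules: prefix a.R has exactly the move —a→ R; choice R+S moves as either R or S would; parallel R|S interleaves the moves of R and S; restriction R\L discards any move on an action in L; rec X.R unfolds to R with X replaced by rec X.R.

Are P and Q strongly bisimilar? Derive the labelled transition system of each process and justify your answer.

LTS(P): 5 reachable states
  u0 = a.(b.0 + 0 | 0) + b.(0 + 0 + 0 | 0) + ((a.0 + b.0) | (0 + 0 + a.0))\{a} → —a→ u1, —b→ u2, —b→ u3
  u1 = b.0 + 0 | 0 → —b→ u4
  u2 = (0 | (0 + 0 + a.0))\{a} → ∅
  u3 = 0 + 0 + 0 | 0 → ∅
  u4 = 0 → ∅
LTS(Q): 5 reachable states
  v0 = a.(b.0 + 0 | 0) + b.(0 + 0 + 0 | 0) + ((a.0 + b.0) | (0 + 0 + 0 + a.0))\{a} → —a→ v1, —b→ v2, —b→ v3
  v1 = b.0 + 0 | 0 → —b→ v4
  v2 = (0 | (0 + 0 + 0 + a.0))\{a} → ∅
  v3 = 0 + 0 + 0 | 0 → ∅
  v4 = 0 → ∅
Coarsest stable partition (strong bisimilarity classes):
  B0 = {u0, v0}
  B1 = {u1, v1}
  B2 = {u2, u3, u4, v2, v3, v4}
u0 ∈ B0, v0 ∈ B0 → same block

bisimilar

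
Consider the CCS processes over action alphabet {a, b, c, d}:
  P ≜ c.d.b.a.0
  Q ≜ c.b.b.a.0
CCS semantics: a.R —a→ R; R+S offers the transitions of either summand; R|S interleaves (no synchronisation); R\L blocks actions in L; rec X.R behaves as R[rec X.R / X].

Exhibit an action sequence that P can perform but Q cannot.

P's transition system — 5 states:
  m0 = c.d.b.a.0 ⊢ =c=> m1
  m1 = d.b.a.0 ⊢ =d=> m2
  m2 = b.a.0 ⊢ =b=> m3
  m3 = a.0 ⊢ =a=> m4
  m4 = 0 ⊢ ∅
Q's transition system — 5 states:
  n0 = c.b.b.a.0 ⊢ =c=> n1
  n1 = b.b.a.0 ⊢ =b=> n2
  n2 = b.a.0 ⊢ =b=> n3
  n3 = a.0 ⊢ =a=> n4
  n4 = 0 ⊢ ∅
Executing cd from P (initial set {m0}):
  after c @ step 1: {m1}
  after d @ step 2: {m2}
  — P admits the full trace.
Executing cd from Q (initial set {n0}):
  after c @ step 1: {n1}
  after d @ step 2: ∅ (Q stuck)

cd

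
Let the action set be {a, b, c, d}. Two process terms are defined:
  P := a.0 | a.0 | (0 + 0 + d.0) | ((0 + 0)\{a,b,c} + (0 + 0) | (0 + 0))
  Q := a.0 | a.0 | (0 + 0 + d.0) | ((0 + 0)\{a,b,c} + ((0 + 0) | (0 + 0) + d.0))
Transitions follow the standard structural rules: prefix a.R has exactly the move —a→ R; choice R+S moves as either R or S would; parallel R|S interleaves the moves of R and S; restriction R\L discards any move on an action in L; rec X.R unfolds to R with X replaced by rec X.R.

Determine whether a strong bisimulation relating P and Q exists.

not bisimilar

LTS(P): 8 reachable states
  u0 = a.0 | a.0 | (0 + 0 + d.0) | ((0 + 0)\{a,b,c} + (0 + 0) | (0 + 0)) → ··a··> u1, ··a··> u2, ··d··> u3
  u1 = 0 | a.0 | (0 + 0 + d.0) | ((0 + 0)\{a,b,c} + (0 + 0) | (0 + 0)) → ··a··> u4, ··d··> u5
  u2 = a.0 | 0 | (0 + 0 + d.0) | ((0 + 0)\{a,b,c} + (0 + 0) | (0 + 0)) → ··a··> u4, ··d··> u6
  u3 = a.0 | a.0 | 0 | ((0 + 0)\{a,b,c} + (0 + 0) | (0 + 0)) → ··a··> u5, ··a··> u6
  u4 = 0 | 0 | (0 + 0 + d.0) | ((0 + 0)\{a,b,c} + (0 + 0) | (0 + 0)) → ··d··> u7
  u5 = 0 | a.0 | 0 | ((0 + 0)\{a,b,c} + (0 + 0) | (0 + 0)) → ··a··> u7
  u6 = a.0 | 0 | 0 | ((0 + 0)\{a,b,c} + (0 + 0) | (0 + 0)) → ··a··> u7
  u7 = 0 | 0 | 0 | ((0 + 0)\{a,b,c} + (0 + 0) | (0 + 0)) → ·
LTS(Q): 16 reachable states
  v0 = a.0 | a.0 | (0 + 0 + d.0) | ((0 + 0)\{a,b,c} + ((0 + 0) | (0 + 0) + d.0)) → ··a··> v1, ··a··> v2, ··d··> v3, ··d··> v4
  v1 = 0 | a.0 | (0 + 0 + d.0) | ((0 + 0)\{a,b,c} + ((0 + 0) | (0 + 0) + d.0)) → ··a··> v5, ··d··> v6, ··d··> v7
  v2 = a.0 | 0 | (0 + 0 + d.0) | ((0 + 0)\{a,b,c} + ((0 + 0) | (0 + 0) + d.0)) → ··a··> v5, ··d··> v8, ··d··> v9
  v3 = a.0 | a.0 | (0 + 0 + d.0) | 0 → ··a··> v6, ··a··> v8, ··d··> v10
  v4 = a.0 | a.0 | 0 | ((0 + 0)\{a,b,c} + ((0 + 0) | (0 + 0) + d.0)) → ··a··> v7, ··a··> v9, ··d··> v10
  v5 = 0 | 0 | (0 + 0 + d.0) | ((0 + 0)\{a,b,c} + ((0 + 0) | (0 + 0) + d.0)) → ··d··> v11, ··d··> v12
  v6 = 0 | a.0 | (0 + 0 + d.0) | 0 → ··a··> v11, ··d··> v13
  v7 = 0 | a.0 | 0 | ((0 + 0)\{a,b,c} + ((0 + 0) | (0 + 0) + d.0)) → ··a··> v12, ··d··> v13
  v8 = a.0 | 0 | (0 + 0 + d.0) | 0 → ··a··> v11, ··d··> v14
  v9 = a.0 | 0 | 0 | ((0 + 0)\{a,b,c} + ((0 + 0) | (0 + 0) + d.0)) → ··a··> v12, ··d··> v14
  v10 = a.0 | a.0 | 0 | 0 → ··a··> v13, ··a··> v14
  v11 = 0 | 0 | (0 + 0 + d.0) | 0 → ··d··> v15
  v12 = 0 | 0 | 0 | ((0 + 0)\{a,b,c} + ((0 + 0) | (0 + 0) + d.0)) → ··d··> v15
  v13 = 0 | a.0 | 0 | 0 → ··a··> v15
  v14 = a.0 | 0 | 0 | 0 → ··a··> v15
  v15 = 0 | 0 | 0 | 0 → ·
Coarsest stable partition (strong bisimilarity classes):
  B0 = {u0, v3, v4}
  B1 = {u1, u2, v6, v7, v8, v9}
  B2 = {u4, v11, v12}
  B3 = {u7, v15}
  B4 = {u5, u6, v13, v14}
  B5 = {u3, v10}
  B6 = {v0}
  B7 = {v1, v2}
  B8 = {v5}
u0 ∈ B0, v0 ∈ B6 → different blocks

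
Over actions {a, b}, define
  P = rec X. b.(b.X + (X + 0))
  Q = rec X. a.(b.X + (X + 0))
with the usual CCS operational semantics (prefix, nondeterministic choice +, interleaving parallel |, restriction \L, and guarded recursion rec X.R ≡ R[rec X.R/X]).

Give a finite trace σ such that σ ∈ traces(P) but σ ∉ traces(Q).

LTS(P): 2 reachable states
  u0 = rec X. b.(b.X + (X + 0)) → ··b··> u1
  u1 = b.(rec X. b.(b.X + (X + 0))) + ((rec X. b.(b.X + (X + 0))) + 0) → ··b··> u0, ··b··> u1
LTS(Q): 2 reachable states
  v0 = rec X. a.(b.X + (X + 0)) → ··a··> v1
  v1 = b.(rec X. a.(b.X + (X + 0))) + ((rec X. a.(b.X + (X + 0))) + 0) → ··a··> v1, ··b··> v0
Run σ = ⟨b⟩ on P: start {u0}
  step 1 (b): {u1}
  — P admits the full trace.
Run σ = ⟨b⟩ on Q: start {v0}
  step 1 (b): no successor for Q

b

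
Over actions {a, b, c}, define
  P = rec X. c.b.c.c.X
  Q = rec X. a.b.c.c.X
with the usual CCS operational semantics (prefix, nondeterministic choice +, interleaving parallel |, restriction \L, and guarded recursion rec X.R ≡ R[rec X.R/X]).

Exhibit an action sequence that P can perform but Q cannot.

c

P's transition system — 4 states:
  u0 = rec X. c.b.c.c.X ⊢ —c→ u1
  u1 = b.c.c.(rec X. c.b.c.c.X) ⊢ —b→ u2
  u2 = c.c.(rec X. c.b.c.c.X) ⊢ —c→ u3
  u3 = c.(rec X. c.b.c.c.X) ⊢ —c→ u0
Q's transition system — 4 states:
  v0 = rec X. a.b.c.c.X ⊢ —a→ v1
  v1 = b.c.c.(rec X. a.b.c.c.X) ⊢ —b→ v2
  v2 = c.c.(rec X. a.b.c.c.X) ⊢ —c→ v3
  v3 = c.(rec X. a.b.c.c.X) ⊢ —c→ v0
Run σ = ⟨c⟩ on P: start {u0}
  step 1 (c): {u1}
  ✓ P
Run σ = ⟨c⟩ on Q: start {v0}
  step 1 (c): ∅  — Q cannot continue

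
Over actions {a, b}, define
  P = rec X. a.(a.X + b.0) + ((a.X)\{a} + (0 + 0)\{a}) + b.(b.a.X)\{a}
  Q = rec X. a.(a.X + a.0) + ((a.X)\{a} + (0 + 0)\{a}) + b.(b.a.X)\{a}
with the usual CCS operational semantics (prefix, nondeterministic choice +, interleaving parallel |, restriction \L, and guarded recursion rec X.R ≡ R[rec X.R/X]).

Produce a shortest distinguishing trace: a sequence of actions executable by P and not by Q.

ab

P's transition system — 5 states:
  s0 = rec X. a.(a.X + b.0) + ((a.X)\{a} + (0 + 0)\{a}) + b.(b.a.X)\{a} :: =a=> s1, =b=> s2
  s1 = a.(rec X. a.(a.X + b.0) + ((a.X)\{a} + (0 + 0)\{a}) + b.(b.a.X)\{a}) + b.0 :: =a=> s0, =b=> s3
  s2 = (b.a.(rec X. a.(a.X + b.0) + ((a.X)\{a} + (0 + 0)\{a}) + b.(b.a.X)\{a}))\{a} :: =b=> s4
  s3 = 0 :: ·
  s4 = (a.(rec X. a.(a.X + b.0) + ((a.X)\{a} + (0 + 0)\{a}) + b.(b.a.X)\{a}))\{a} :: ·
Q's transition system — 5 states:
  t0 = rec X. a.(a.X + a.0) + ((a.X)\{a} + (0 + 0)\{a}) + b.(b.a.X)\{a} :: =a=> t1, =b=> t2
  t1 = a.(rec X. a.(a.X + a.0) + ((a.X)\{a} + (0 + 0)\{a}) + b.(b.a.X)\{a}) + a.0 :: =a=> t0, =a=> t3
  t2 = (b.a.(rec X. a.(a.X + a.0) + ((a.X)\{a} + (0 + 0)\{a}) + b.(b.a.X)\{a}))\{a} :: =b=> t4
  t3 = 0 :: ·
  t4 = (a.(rec X. a.(a.X + a.0) + ((a.X)\{a} + (0 + 0)\{a}) + b.(b.a.X)\{a}))\{a} :: ·
Run σ = ⟨ab⟩ on P: start {s0}
  [1] a ⇒ {s1}
  [2] b ⇒ {s3}
  ✓ P
Run σ = ⟨ab⟩ on Q: start {t0}
  [1] a ⇒ {t1}
  [2] b ⇒ ∅  — Q cannot continue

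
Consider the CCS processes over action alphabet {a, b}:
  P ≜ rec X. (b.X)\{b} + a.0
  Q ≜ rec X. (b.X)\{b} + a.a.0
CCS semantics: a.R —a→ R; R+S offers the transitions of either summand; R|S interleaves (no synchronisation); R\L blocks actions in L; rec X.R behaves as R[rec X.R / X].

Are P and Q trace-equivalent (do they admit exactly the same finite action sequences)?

traces(P) ≠ traces(Q) — witness ⟨aa⟩

P's transition system — 2 states:
  s0 = rec X. (b.X)\{b} + a.0 ⊢ ··a··> s1
  s1 = 0 ⊢ ·
Q's transition system — 3 states:
  t0 = rec X. (b.X)\{b} + a.a.0 ⊢ ··a··> t1
  t1 = a.0 ⊢ ··a··> t2
  t2 = 0 ⊢ ·
Run σ = ⟨aa⟩ on Q: start {t0}
  [1] a ⇒ {t1}
  [2] a ⇒ {t2}
  — Q admits the full trace.
Run σ = ⟨aa⟩ on P: start {s0}
  [1] a ⇒ {s1}
  [2] a ⇒ ∅ (P stuck)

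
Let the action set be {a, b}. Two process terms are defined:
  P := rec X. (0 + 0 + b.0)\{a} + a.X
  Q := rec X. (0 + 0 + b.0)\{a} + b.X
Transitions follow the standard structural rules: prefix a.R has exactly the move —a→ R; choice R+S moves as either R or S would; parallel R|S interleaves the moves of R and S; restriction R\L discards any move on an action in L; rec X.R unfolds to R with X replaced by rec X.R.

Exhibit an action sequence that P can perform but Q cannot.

Reachable graph of P (2 states):
  u0 = rec X. (0 + 0 + b.0)\{a} + a.X ⊢ ··a··> u0, ··b··> u1
  u1 = 0\{a} ⊢ deadlocked
Reachable graph of Q (2 states):
  v0 = rec X. (0 + 0 + b.0)\{a} + b.X ⊢ ··b··> v0, ··b··> v1
  v1 = 0\{a} ⊢ deadlocked
Trace ⟨a⟩ through P, begin at {u0}:
  [1] a ⇒ {u0}
  — P admits the full trace.
Trace ⟨a⟩ through Q, begin at {v0}:
  [1] a ⇒ ∅  — Q cannot continue

a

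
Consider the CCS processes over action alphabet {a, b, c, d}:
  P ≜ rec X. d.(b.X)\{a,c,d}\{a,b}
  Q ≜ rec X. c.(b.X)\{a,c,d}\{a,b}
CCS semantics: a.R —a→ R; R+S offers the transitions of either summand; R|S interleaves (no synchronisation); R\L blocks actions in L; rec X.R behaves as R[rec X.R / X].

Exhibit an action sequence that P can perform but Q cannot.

P's transition system — 2 states:
  s0 = rec X. d.(b.X)\{a,c,d}\{a,b} :: --d--▸ s1
  s1 = (b.(rec X. d.(b.X)\{a,c,d}\{a,b}))\{a,c,d}\{a,b} :: deadlocked
Q's transition system — 2 states:
  t0 = rec X. c.(b.X)\{a,c,d}\{a,b} :: --c--▸ t1
  t1 = (b.(rec X. c.(b.X)\{a,c,d}\{a,b}))\{a,c,d}\{a,b} :: deadlocked
Executing d from P (initial set {s0}):
  after d @ step 1: {s1}
  P completes σ.
Executing d from Q (initial set {t0}):
  after d @ step 1: ∅ (Q stuck)

d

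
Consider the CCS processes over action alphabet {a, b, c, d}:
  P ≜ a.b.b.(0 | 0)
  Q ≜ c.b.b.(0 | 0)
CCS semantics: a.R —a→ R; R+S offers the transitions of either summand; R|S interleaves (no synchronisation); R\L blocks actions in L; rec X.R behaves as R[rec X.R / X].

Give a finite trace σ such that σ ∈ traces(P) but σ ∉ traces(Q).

a

Reachable graph of P (4 states):
  p0 = a.b.b.(0 | 0) ⊢ -a-> p1
  p1 = b.b.(0 | 0) ⊢ -b-> p2
  p2 = b.(0 | 0) ⊢ -b-> p3
  p3 = 0 | 0 ⊢ (no moves)
Reachable graph of Q (4 states):
  q0 = c.b.b.(0 | 0) ⊢ -c-> q1
  q1 = b.b.(0 | 0) ⊢ -b-> q2
  q2 = b.(0 | 0) ⊢ -b-> q3
  q3 = 0 | 0 ⊢ (no moves)
Trace ⟨a⟩ through P, begin at {p0}:
  after a @ step 1: {p1}
  ✓ P
Trace ⟨a⟩ through Q, begin at {q0}:
  after a @ step 1: ∅ (Q stuck)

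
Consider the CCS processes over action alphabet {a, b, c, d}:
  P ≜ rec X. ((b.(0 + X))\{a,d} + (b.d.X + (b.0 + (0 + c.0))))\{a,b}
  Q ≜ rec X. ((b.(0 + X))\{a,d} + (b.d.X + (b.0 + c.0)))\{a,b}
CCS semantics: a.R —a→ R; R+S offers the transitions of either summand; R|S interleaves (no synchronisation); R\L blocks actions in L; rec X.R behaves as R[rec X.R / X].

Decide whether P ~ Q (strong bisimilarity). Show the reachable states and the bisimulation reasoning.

P's transition system — 2 states:
  u0 = rec X. ((b.(0 + X))\{a,d} + (b.d.X + (b.0 + (0 + c.0))))\{a,b} :: -c-> u1
  u1 = 0\{a,b} :: ∅
Q's transition system — 2 states:
  v0 = rec X. ((b.(0 + X))\{a,d} + (b.d.X + (b.0 + c.0)))\{a,b} :: -c-> v1
  v1 = 0\{a,b} :: ∅
Bisimilarity quotient blocks:
  B0 = {u0, v0}
  B1 = {u1, v1}
u0 ∈ B0, v0 ∈ B0 → same block

YES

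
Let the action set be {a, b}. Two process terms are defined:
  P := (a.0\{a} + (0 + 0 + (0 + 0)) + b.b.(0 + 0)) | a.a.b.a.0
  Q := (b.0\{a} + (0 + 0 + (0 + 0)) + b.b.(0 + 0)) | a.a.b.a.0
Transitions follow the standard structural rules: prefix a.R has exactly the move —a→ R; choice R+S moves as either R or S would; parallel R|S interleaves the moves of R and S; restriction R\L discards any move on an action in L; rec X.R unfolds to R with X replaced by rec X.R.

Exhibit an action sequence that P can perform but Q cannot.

aaa

Reachable graph of P (20 states):
  p0 = (a.0\{a} + (0 + 0 + (0 + 0)) + b.b.(0 + 0)) | a.a.b.a.0 has moves --a--▸ p1, --a--▸ p2, --b--▸ p3
  p1 = (a.0\{a} + (0 + 0 + (0 + 0)) + b.b.(0 + 0)) | a.b.a.0 has moves --a--▸ p4, --a--▸ p5, --b--▸ p6
  p2 = 0\{a} | a.a.b.a.0 has moves --a--▸ p5
  p3 = b.(0 + 0) | a.a.b.a.0 has moves --a--▸ p6, --b--▸ p7
  p4 = (a.0\{a} + (0 + 0 + (0 + 0)) + b.b.(0 + 0)) | b.a.0 has moves --a--▸ p8, --b--▸ p10, --b--▸ p9
  p5 = 0\{a} | a.b.a.0 has moves --a--▸ p8
  p6 = b.(0 + 0) | a.b.a.0 has moves --a--▸ p10, --b--▸ p11
  p7 = (0 + 0) | a.a.b.a.0 has moves --a--▸ p11
  p8 = 0\{a} | b.a.0 has moves --b--▸ p12
  p9 = (a.0\{a} + (0 + 0 + (0 + 0)) + b.b.(0 + 0)) | a.0 has moves --a--▸ p12, --a--▸ p13, --b--▸ p14
  p10 = b.(0 + 0) | b.a.0 has moves --b--▸ p14, --b--▸ p15
  p11 = (0 + 0) | a.b.a.0 has moves --a--▸ p15
  p12 = 0\{a} | a.0 has moves --a--▸ p16
  p13 = (a.0\{a} + (0 + 0 + (0 + 0)) + b.b.(0 + 0)) | 0 has moves --a--▸ p16, --b--▸ p17
  p14 = b.(0 + 0) | a.0 has moves --a--▸ p17, --b--▸ p18
  p15 = (0 + 0) | b.a.0 has moves --b--▸ p18
  p16 = 0\{a} | 0 has moves ∅
  p17 = b.(0 + 0) | 0 has moves --b--▸ p19
  p18 = (0 + 0) | a.0 has moves --a--▸ p19
  p19 = (0 + 0) | 0 has moves ∅
Reachable graph of Q (20 states):
  q0 = (b.0\{a} + (0 + 0 + (0 + 0)) + b.b.(0 + 0)) | a.a.b.a.0 has moves --a--▸ q1, --b--▸ q2, --b--▸ q3
  q1 = (b.0\{a} + (0 + 0 + (0 + 0)) + b.b.(0 + 0)) | a.b.a.0 has moves --a--▸ q4, --b--▸ q5, --b--▸ q6
  q2 = 0\{a} | a.a.b.a.0 has moves --a--▸ q5
  q3 = b.(0 + 0) | a.a.b.a.0 has moves --a--▸ q6, --b--▸ q7
  q4 = (b.0\{a} + (0 + 0 + (0 + 0)) + b.b.(0 + 0)) | b.a.0 has moves --b--▸ q10, --b--▸ q8, --b--▸ q9
  q5 = 0\{a} | a.b.a.0 has moves --a--▸ q9
  q6 = b.(0 + 0) | a.b.a.0 has moves --a--▸ q10, --b--▸ q11
  q7 = (0 + 0) | a.a.b.a.0 has moves --a--▸ q11
  q8 = (b.0\{a} + (0 + 0 + (0 + 0)) + b.b.(0 + 0)) | a.0 has moves --a--▸ q12, --b--▸ q13, --b--▸ q14
  q9 = 0\{a} | b.a.0 has moves --b--▸ q13
  q10 = b.(0 + 0) | b.a.0 has moves --b--▸ q14, --b--▸ q15
  q11 = (0 + 0) | a.b.a.0 has moves --a--▸ q15
  q12 = (b.0\{a} + (0 + 0 + (0 + 0)) + b.b.(0 + 0)) | 0 has moves --b--▸ q16, --b--▸ q17
  q13 = 0\{a} | a.0 has moves --a--▸ q16
  q14 = b.(0 + 0) | a.0 has moves --a--▸ q17, --b--▸ q18
  q15 = (0 + 0) | b.a.0 has moves --b--▸ q18
  q16 = 0\{a} | 0 has moves ∅
  q17 = b.(0 + 0) | 0 has moves --b--▸ q19
  q18 = (0 + 0) | a.0 has moves --a--▸ q19
  q19 = (0 + 0) | 0 has moves ∅
Trace ⟨aaa⟩ through P, begin at {p0}:
  step 1 (a): {p1, p2}
  step 2 (a): {p4, p5}
  step 3 (a): {p8}
  P completes σ.
Trace ⟨aaa⟩ through Q, begin at {q0}:
  step 1 (a): {q1}
  step 2 (a): {q4}
  step 3 (a): ∅ (Q stuck)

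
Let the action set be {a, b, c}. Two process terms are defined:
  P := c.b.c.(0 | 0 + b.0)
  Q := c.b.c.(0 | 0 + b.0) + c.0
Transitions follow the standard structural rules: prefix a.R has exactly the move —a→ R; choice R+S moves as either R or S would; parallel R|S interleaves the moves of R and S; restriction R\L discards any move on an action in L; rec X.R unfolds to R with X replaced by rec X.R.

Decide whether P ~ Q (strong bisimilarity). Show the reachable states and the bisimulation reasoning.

not bisimilar

P's transition system — 5 states:
  s0 = c.b.c.(0 | 0 + b.0) | -c-> s1
  s1 = b.c.(0 | 0 + b.0) | -b-> s2
  s2 = c.(0 | 0 + b.0) | -c-> s3
  s3 = 0 | 0 + b.0 | -b-> s4
  s4 = 0 | stopped
Q's transition system — 5 states:
  t0 = c.b.c.(0 | 0 + b.0) + c.0 | -c-> t1, -c-> t2
  t1 = 0 | stopped
  t2 = b.c.(0 | 0 + b.0) | -b-> t3
  t3 = c.(0 | 0 + b.0) | -c-> t4
  t4 = 0 | 0 + b.0 | -b-> t1
Coarsest stable partition (strong bisimilarity classes):
  B0 = {s0}
  B1 = {s1, t2}
  B2 = {s2, t3}
  B3 = {s3, t4}
  B4 = {s4, t1}
  B5 = {t0}
s0 ∈ B0, t0 ∈ B5 → different blocks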